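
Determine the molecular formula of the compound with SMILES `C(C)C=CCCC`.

C7H14

Heavy atoms from the SMILES: 7 C.
Implicit hydrogens by atom environment:
  3 × C: 2 H each → 6
  2 × C: 3 H each → 6
  2 × C: 1 H each → 2
  Total hydrogens = 14.
Molecular formula: C7H14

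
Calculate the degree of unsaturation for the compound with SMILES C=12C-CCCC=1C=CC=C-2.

5

Molecular formula from the SMILES: C10H12.
DoU = (2C + 2 + N − H − X)/2 = (2·10 + 2 + 0 − 12 − 0)/2 = 10/2 = 5.
(Structurally: 2 ring(s) + 3 π bond(s) = 5.)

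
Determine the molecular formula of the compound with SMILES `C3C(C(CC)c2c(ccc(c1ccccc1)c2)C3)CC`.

C20H24

Heavy atoms from the SMILES: 20 C.
Implicit hydrogens by atom environment:
  8 × C (aromatic): 1 H each → 8
  4 × C: 2 H each → 8
  4 × C (aromatic): no H
  2 × C: 3 H each → 6
  2 × C: 1 H each → 2
  Total hydrogens = 24.
Molecular formula: C20H24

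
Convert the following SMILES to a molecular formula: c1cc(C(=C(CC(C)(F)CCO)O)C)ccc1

Heavy atoms from the SMILES: 14 C, 1 F, 2 O.
Implicit hydrogens by atom environment:
  5 × C (aromatic): 1 H each → 5
  3 × C: 2 H each → 6
  3 × C: no H
  2 × C: 3 H each → 6
  2 × O: 1 H each → 2
  1 × C (aromatic): no H
  1 × F: no H
  Total hydrogens = 19.
Molecular formula: C14H19FO2

C14H19FO2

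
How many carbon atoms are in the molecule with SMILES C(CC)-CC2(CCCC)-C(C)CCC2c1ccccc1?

The symbol for carbon appears 20 times in the SMILES. Lowercase c denotes aromatic carbon and counts toward C.

20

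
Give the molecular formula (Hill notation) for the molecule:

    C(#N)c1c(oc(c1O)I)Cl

Heavy atoms from the SMILES: 5 C, 1 Cl, 1 I, 1 N, 2 O.
Implicit hydrogens by atom environment:
  4 × C (aromatic): no H
  1 × C: no H
  1 × Cl: no H
  1 × I: no H
  1 × N: no H
  1 × O: 1 H
  1 × O (aromatic): no H
  Total hydrogens = 1.
Molecular formula: C5HClINO2

C5HClINO2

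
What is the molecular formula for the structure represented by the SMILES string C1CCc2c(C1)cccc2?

C10H12

Heavy atoms from the SMILES: 10 C.
Implicit hydrogens by atom environment:
  4 × C: 2 H each → 8
  4 × C (aromatic): 1 H each → 4
  2 × C (aromatic): no H
  Total hydrogens = 12.
Molecular formula: C10H12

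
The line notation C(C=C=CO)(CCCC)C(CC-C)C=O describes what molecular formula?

Heavy atoms from the SMILES: 13 C, 2 O.
Implicit hydrogens by atom environment:
  5 × C: 2 H each → 10
  5 × C: 1 H each → 5
  2 × C: 3 H each → 6
  1 × C: no H
  1 × O: 1 H
  1 × O: no H
  Total hydrogens = 22.
Molecular formula: C13H22O2

C13H22O2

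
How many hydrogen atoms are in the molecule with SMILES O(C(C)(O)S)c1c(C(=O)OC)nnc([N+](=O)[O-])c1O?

Hydrogens are implicit in SMILES; fill each atom to its normal valence:
  4 × C (aromatic): no H
  4 × O: no H
  2 × C: 3 H each → 6
  2 × C: no H
  2 × N (aromatic): no H
  2 × O: 1 H each → 2
  1 × N (charge +1): no H
  1 × O (charge -1): no H
  1 × S: 1 H
  Total hydrogens = 9.

9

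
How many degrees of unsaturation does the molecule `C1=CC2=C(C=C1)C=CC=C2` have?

7

Molecular formula from the SMILES: C10H8.
DoU = (2C + 2 + N − H − X)/2 = (2·10 + 2 + 0 − 8 − 0)/2 = 14/2 = 7.
(Structurally: 2 ring(s) + 5 π bond(s) = 7.)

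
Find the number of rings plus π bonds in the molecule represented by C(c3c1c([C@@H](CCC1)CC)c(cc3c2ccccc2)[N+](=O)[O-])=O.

Molecular formula from the SMILES: C19H19NO3.
DoU = (2C + 2 + N − H − X)/2 = (2·19 + 2 + 1 − 19 − 0)/2 = 22/2 = 11.
(Structurally: 3 ring(s) + 8 π bond(s) = 11.)

11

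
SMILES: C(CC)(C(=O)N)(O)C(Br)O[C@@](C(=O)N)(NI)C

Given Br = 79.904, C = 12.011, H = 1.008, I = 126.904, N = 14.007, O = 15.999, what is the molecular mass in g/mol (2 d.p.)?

Molecular formula: C8H15BrIN3O4.
M = 1×79.904 + 8×12.011 + 15×1.008 + 1×126.904 + 3×14.007 + 4×15.999 = 424.03 g/mol.

424.03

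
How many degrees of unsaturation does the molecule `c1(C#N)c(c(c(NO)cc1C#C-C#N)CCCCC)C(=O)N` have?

11

Molecular formula from the SMILES: C16H16N4O2.
DoU = (2C + 2 + N − H − X)/2 = (2·16 + 2 + 4 − 16 − 0)/2 = 22/2 = 11.
(Structurally: 1 ring(s) + 10 π bond(s) = 11.)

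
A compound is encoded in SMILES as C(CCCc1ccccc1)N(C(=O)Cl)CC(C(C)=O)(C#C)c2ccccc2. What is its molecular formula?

Heavy atoms from the SMILES: 23 C, 1 Cl, 1 N, 2 O.
Implicit hydrogens by atom environment:
  10 × C (aromatic): 1 H each → 10
  5 × C: 2 H each → 10
  4 × C: no H
  2 × C (aromatic): no H
  2 × O: no H
  1 × C: 3 H
  1 × C: 1 H
  1 × Cl: no H
  1 × N: no H
  Total hydrogens = 24.
Molecular formula: C23H24ClNO2

C23H24ClNO2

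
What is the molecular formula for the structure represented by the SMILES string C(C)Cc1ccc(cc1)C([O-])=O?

C10H11O2-

Heavy atoms from the SMILES: 10 C, 2 O.
Implicit hydrogens by atom environment:
  4 × C (aromatic): 1 H each → 4
  2 × C: 2 H each → 4
  2 × C (aromatic): no H
  1 × C: 3 H
  1 × C: no H
  1 × O: no H
  1 × O (charge -1): no H
  Total hydrogens = 11.
Net charge -1.
Molecular formula: C10H11O2-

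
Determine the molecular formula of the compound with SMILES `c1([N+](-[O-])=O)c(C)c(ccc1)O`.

Heavy atoms from the SMILES: 7 C, 1 N, 3 O.
Implicit hydrogens by atom environment:
  3 × C (aromatic): 1 H each → 3
  3 × C (aromatic): no H
  1 × C: 3 H
  1 × N (charge +1): no H
  1 × O: 1 H
  1 × O: no H
  1 × O (charge -1): no H
  Total hydrogens = 7.
Molecular formula: C7H7NO3

C7H7NO3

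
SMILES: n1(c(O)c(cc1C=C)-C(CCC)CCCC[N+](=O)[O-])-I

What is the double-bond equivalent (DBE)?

Molecular formula from the SMILES: C14H21IN2O3.
DoU = (2C + 2 + N − H − X)/2 = (2·14 + 2 + 2 − 21 − 1)/2 = 10/2 = 5.
(Structurally: 1 ring(s) + 4 π bond(s) = 5.)

5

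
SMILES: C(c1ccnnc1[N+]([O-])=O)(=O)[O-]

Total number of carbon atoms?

5

The symbol for carbon appears 5 times in the SMILES. Lowercase c denotes aromatic carbon and counts toward C.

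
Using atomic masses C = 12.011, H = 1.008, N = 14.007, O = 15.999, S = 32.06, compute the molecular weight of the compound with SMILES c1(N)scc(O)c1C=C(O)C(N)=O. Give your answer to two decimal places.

200.21

Molecular formula: C7H8N2O3S.
M = 7×12.011 + 8×1.008 + 2×14.007 + 3×15.999 + 1×32.06 = 200.21 g/mol.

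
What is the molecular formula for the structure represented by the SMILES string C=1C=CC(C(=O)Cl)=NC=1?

Heavy atoms from the SMILES: 6 C, 1 Cl, 1 N, 1 O.
Implicit hydrogens by atom environment:
  4 × C (aromatic): 1 H each → 4
  1 × C (aromatic): no H
  1 × C: no H
  1 × Cl: no H
  1 × N (aromatic): no H
  1 × O: no H
  Total hydrogens = 4.
Molecular formula: C6H4ClNO

C6H4ClNO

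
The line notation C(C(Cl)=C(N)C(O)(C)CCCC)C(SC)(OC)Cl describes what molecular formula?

Heavy atoms from the SMILES: 12 C, 2 Cl, 1 N, 2 O, 1 S.
Implicit hydrogens by atom environment:
  4 × C: 3 H each → 12
  4 × C: 2 H each → 8
  4 × C: no H
  2 × Cl: no H
  1 × N: 2 H
  1 × O: 1 H
  1 × O: no H
  1 × S: no H
  Total hydrogens = 23.
Molecular formula: C12H23Cl2NO2S

C12H23Cl2NO2S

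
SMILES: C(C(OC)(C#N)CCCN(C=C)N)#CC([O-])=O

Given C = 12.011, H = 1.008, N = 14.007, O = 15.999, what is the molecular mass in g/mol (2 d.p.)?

Molecular formula: C11H14N3O3-.
M = 11×12.011 + 14×1.008 + 3×14.007 + 3×15.999 = 236.25 g/mol.

236.25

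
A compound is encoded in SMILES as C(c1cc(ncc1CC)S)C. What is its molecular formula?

C9H13NS

Heavy atoms from the SMILES: 9 C, 1 N, 1 S.
Implicit hydrogens by atom environment:
  3 × C (aromatic): no H
  2 × C: 3 H each → 6
  2 × C: 2 H each → 4
  2 × C (aromatic): 1 H each → 2
  1 × N (aromatic): no H
  1 × S: 1 H
  Total hydrogens = 13.
Molecular formula: C9H13NS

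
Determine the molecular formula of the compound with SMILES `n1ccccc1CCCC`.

C9H13N

Heavy atoms from the SMILES: 9 C, 1 N.
Implicit hydrogens by atom environment:
  4 × C (aromatic): 1 H each → 4
  3 × C: 2 H each → 6
  1 × C: 3 H
  1 × C (aromatic): no H
  1 × N (aromatic): no H
  Total hydrogens = 13.
Molecular formula: C9H13N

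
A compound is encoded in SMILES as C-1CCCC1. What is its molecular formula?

C5H10

Heavy atoms from the SMILES: 5 C.
Implicit hydrogens by atom environment:
  5 × C: 2 H each → 10
  Total hydrogens = 10.
Molecular formula: C5H10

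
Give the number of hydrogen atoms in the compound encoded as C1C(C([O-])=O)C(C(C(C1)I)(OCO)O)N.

Hydrogens are implicit in SMILES; fill each atom to its normal valence:
  3 × C: 2 H each → 6
  3 × C: 1 H each → 3
  2 × C: no H
  2 × O: 1 H each → 2
  2 × O: no H
  1 × I: no H
  1 × N: 2 H
  1 × O (charge -1): no H
  Total hydrogens = 13.

13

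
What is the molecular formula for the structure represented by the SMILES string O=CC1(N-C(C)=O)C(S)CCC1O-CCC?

C11H19NO3S

Heavy atoms from the SMILES: 11 C, 1 N, 3 O, 1 S.
Implicit hydrogens by atom environment:
  4 × C: 2 H each → 8
  3 × C: 1 H each → 3
  3 × O: no H
  2 × C: 3 H each → 6
  2 × C: no H
  1 × N: 1 H
  1 × S: 1 H
  Total hydrogens = 19.
Molecular formula: C11H19NO3S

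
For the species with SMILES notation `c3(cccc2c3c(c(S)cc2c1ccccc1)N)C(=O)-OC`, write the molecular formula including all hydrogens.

Heavy atoms from the SMILES: 18 C, 1 N, 2 O, 1 S.
Implicit hydrogens by atom environment:
  9 × C (aromatic): 1 H each → 9
  7 × C (aromatic): no H
  2 × O: no H
  1 × C: 3 H
  1 × C: no H
  1 × N: 2 H
  1 × S: 1 H
  Total hydrogens = 15.
Molecular formula: C18H15NO2S

C18H15NO2S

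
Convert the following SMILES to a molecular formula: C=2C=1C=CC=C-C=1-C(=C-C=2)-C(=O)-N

Heavy atoms from the SMILES: 11 C, 1 N, 1 O.
Implicit hydrogens by atom environment:
  7 × C (aromatic): 1 H each → 7
  3 × C (aromatic): no H
  1 × C: no H
  1 × N: 2 H
  1 × O: no H
  Total hydrogens = 9.
Molecular formula: C11H9NO

C11H9NO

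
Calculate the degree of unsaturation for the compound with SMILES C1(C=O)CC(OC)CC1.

2

Molecular formula from the SMILES: C7H12O2.
DoU = (2C + 2 + N − H − X)/2 = (2·7 + 2 + 0 − 12 − 0)/2 = 4/2 = 2.
(Structurally: 1 ring(s) + 1 π bond(s) = 2.)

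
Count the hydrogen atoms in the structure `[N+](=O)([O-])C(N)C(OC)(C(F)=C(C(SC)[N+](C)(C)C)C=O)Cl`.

Hydrogens are implicit in SMILES; fill each atom to its normal valence:
  5 × C: 3 H each → 15
  3 × C: 1 H each → 3
  3 × C: no H
  3 × O: no H
  2 × N (charge +1): no H
  1 × Cl: no H
  1 × F: no H
  1 × N: 2 H
  1 × O (charge -1): no H
  1 × S: no H
  Total hydrogens = 20.

20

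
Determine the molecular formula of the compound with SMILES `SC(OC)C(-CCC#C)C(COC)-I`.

C10H17IO2S

Heavy atoms from the SMILES: 10 C, 1 I, 2 O, 1 S.
Implicit hydrogens by atom environment:
  4 × C: 1 H each → 4
  3 × C: 2 H each → 6
  2 × C: 3 H each → 6
  2 × O: no H
  1 × C: no H
  1 × I: no H
  1 × S: 1 H
  Total hydrogens = 17.
Molecular formula: C10H17IO2S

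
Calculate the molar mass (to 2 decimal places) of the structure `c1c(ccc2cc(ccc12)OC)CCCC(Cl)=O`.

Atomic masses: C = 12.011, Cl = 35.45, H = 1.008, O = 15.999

262.73

Molecular formula: C15H15ClO2.
M = 15×12.011 + 1×35.45 + 15×1.008 + 2×15.999 = 262.73 g/mol.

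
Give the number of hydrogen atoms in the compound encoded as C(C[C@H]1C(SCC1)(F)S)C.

Hydrogens are implicit in SMILES; fill each atom to its normal valence:
  4 × C: 2 H each → 8
  1 × C: 3 H
  1 × C: 1 H
  1 × C: no H
  1 × F: no H
  1 × S: 1 H
  1 × S: no H
  Total hydrogens = 13.

13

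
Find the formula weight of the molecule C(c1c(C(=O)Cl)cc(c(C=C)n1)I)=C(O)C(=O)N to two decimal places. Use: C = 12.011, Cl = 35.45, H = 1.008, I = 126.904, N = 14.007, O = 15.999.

Molecular formula: C11H8ClIN2O3.
M = 11×12.011 + 1×35.45 + 8×1.008 + 1×126.904 + 2×14.007 + 3×15.999 = 378.55 g/mol.

378.55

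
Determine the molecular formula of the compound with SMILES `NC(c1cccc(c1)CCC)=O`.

Heavy atoms from the SMILES: 10 C, 1 N, 1 O.
Implicit hydrogens by atom environment:
  4 × C (aromatic): 1 H each → 4
  2 × C: 2 H each → 4
  2 × C (aromatic): no H
  1 × C: 3 H
  1 × C: no H
  1 × N: 2 H
  1 × O: no H
  Total hydrogens = 13.
Molecular formula: C10H13NO

C10H13NO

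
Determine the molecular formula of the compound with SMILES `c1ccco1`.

C4H4O

Heavy atoms from the SMILES: 4 C, 1 O.
Implicit hydrogens by atom environment:
  4 × C (aromatic): 1 H each → 4
  1 × O (aromatic): no H
  Total hydrogens = 4.
Molecular formula: C4H4O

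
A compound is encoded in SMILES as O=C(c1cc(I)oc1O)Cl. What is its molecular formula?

Heavy atoms from the SMILES: 5 C, 1 Cl, 1 I, 3 O.
Implicit hydrogens by atom environment:
  3 × C (aromatic): no H
  1 × C (aromatic): 1 H
  1 × C: no H
  1 × Cl: no H
  1 × I: no H
  1 × O: 1 H
  1 × O (aromatic): no H
  1 × O: no H
  Total hydrogens = 2.
Molecular formula: C5H2ClIO3

C5H2ClIO3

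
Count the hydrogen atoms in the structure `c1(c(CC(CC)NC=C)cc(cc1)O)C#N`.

Hydrogens are implicit in SMILES; fill each atom to its normal valence:
  3 × C: 2 H each → 6
  3 × C (aromatic): 1 H each → 3
  3 × C (aromatic): no H
  2 × C: 1 H each → 2
  1 × C: 3 H
  1 × C: no H
  1 × N: 1 H
  1 × N: no H
  1 × O: 1 H
  Total hydrogens = 16.

16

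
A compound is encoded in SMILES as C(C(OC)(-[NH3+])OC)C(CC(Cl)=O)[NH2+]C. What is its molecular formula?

[C8H19ClN2O3]2+

Heavy atoms from the SMILES: 8 C, 1 Cl, 2 N, 3 O.
Implicit hydrogens by atom environment:
  3 × C: 3 H each → 9
  3 × O: no H
  2 × C: 2 H each → 4
  2 × C: no H
  1 × C: 1 H
  1 × Cl: no H
  1 × N (charge +1): 3 H
  1 × N (charge +1): 2 H
  Total hydrogens = 19.
Net charge +2.
Molecular formula: [C8H19ClN2O3]2+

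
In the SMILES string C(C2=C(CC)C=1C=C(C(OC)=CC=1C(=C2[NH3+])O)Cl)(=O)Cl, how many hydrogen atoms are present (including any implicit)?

14

Hydrogens are implicit in SMILES; fill each atom to its normal valence:
  8 × C (aromatic): no H
  2 × C: 3 H each → 6
  2 × C (aromatic): 1 H each → 2
  2 × Cl: no H
  2 × O: no H
  1 × C: 2 H
  1 × C: no H
  1 × N (charge +1): 3 H
  1 × O: 1 H
  Total hydrogens = 14.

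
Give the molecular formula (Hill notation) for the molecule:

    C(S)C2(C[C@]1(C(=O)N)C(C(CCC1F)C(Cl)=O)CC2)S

Heavy atoms from the SMILES: 13 C, 1 Cl, 1 F, 1 N, 2 O, 2 S.
Implicit hydrogens by atom environment:
  6 × C: 2 H each → 12
  4 × C: no H
  3 × C: 1 H each → 3
  2 × O: no H
  2 × S: 1 H each → 2
  1 × Cl: no H
  1 × F: no H
  1 × N: 2 H
  Total hydrogens = 19.
Molecular formula: C13H19ClFNO2S2

C13H19ClFNO2S2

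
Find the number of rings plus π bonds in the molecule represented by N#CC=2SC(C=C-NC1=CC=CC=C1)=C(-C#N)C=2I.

Molecular formula from the SMILES: C14H8IN3S.
DoU = (2C + 2 + N − H − X)/2 = (2·14 + 2 + 3 − 8 − 1)/2 = 24/2 = 12.
(Structurally: 2 ring(s) + 10 π bond(s) = 12.)

12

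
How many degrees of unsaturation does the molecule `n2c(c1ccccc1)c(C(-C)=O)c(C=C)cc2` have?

Molecular formula from the SMILES: C15H13NO.
DoU = (2C + 2 + N − H − X)/2 = (2·15 + 2 + 1 − 13 − 0)/2 = 20/2 = 10.
(Structurally: 2 ring(s) + 8 π bond(s) = 10.)

10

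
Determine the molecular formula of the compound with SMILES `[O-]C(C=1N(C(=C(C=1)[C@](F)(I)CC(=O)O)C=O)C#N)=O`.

C10H5FIN2O5-

Heavy atoms from the SMILES: 10 C, 1 F, 1 I, 2 N, 5 O.
Implicit hydrogens by atom environment:
  4 × C: no H
  3 × C (aromatic): no H
  3 × O: no H
  1 × C: 2 H
  1 × C (aromatic): 1 H
  1 × C: 1 H
  1 × F: no H
  1 × I: no H
  1 × N (aromatic): no H
  1 × N: no H
  1 × O: 1 H
  1 × O (charge -1): no H
  Total hydrogens = 5.
Net charge -1.
Molecular formula: C10H5FIN2O5-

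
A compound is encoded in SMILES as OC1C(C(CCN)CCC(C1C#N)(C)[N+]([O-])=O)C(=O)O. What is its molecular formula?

C12H19N3O5

Heavy atoms from the SMILES: 12 C, 3 N, 5 O.
Implicit hydrogens by atom environment:
  4 × C: 2 H each → 8
  4 × C: 1 H each → 4
  3 × C: no H
  2 × O: 1 H each → 2
  2 × O: no H
  1 × C: 3 H
  1 × N: 2 H
  1 × N: no H
  1 × N (charge +1): no H
  1 × O (charge -1): no H
  Total hydrogens = 19.
Molecular formula: C12H19N3O5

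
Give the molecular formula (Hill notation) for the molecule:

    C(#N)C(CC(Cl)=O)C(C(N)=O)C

C7H9ClN2O2

Heavy atoms from the SMILES: 7 C, 1 Cl, 2 N, 2 O.
Implicit hydrogens by atom environment:
  3 × C: no H
  2 × C: 1 H each → 2
  2 × O: no H
  1 × C: 3 H
  1 × C: 2 H
  1 × Cl: no H
  1 × N: 2 H
  1 × N: no H
  Total hydrogens = 9.
Molecular formula: C7H9ClN2O2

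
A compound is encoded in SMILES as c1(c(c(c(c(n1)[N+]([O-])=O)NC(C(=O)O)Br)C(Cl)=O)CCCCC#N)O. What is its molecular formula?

Heavy atoms from the SMILES: 1 Br, 13 C, 1 Cl, 4 N, 6 O.
Implicit hydrogens by atom environment:
  5 × C (aromatic): no H
  4 × C: 2 H each → 8
  3 × C: no H
  3 × O: no H
  2 × O: 1 H each → 2
  1 × Br: no H
  1 × C: 1 H
  1 × Cl: no H
  1 × N: 1 H
  1 × N (aromatic): no H
  1 × N (charge +1): no H
  1 × N: no H
  1 × O (charge -1): no H
  Total hydrogens = 12.
Molecular formula: C13H12BrClN4O6

C13H12BrClN4O6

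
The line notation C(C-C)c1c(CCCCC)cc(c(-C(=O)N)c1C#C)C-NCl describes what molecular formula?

Heavy atoms from the SMILES: 18 C, 1 Cl, 2 N, 1 O.
Implicit hydrogens by atom environment:
  7 × C: 2 H each → 14
  5 × C (aromatic): no H
  2 × C: 3 H each → 6
  2 × C: no H
  1 × C (aromatic): 1 H
  1 × C: 1 H
  1 × Cl: no H
  1 × N: 2 H
  1 × N: 1 H
  1 × O: no H
  Total hydrogens = 25.
Molecular formula: C18H25ClN2O

C18H25ClN2O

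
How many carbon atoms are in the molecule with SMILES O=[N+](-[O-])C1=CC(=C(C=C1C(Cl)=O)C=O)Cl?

The symbol for carbon appears 8 times in the SMILES. (Cl is a single chlorine, not C + l.)

8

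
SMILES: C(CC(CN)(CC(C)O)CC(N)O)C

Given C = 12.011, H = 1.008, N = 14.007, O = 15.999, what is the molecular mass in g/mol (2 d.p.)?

204.31

Molecular formula: C10H24N2O2.
M = 10×12.011 + 24×1.008 + 2×14.007 + 2×15.999 = 204.31 g/mol.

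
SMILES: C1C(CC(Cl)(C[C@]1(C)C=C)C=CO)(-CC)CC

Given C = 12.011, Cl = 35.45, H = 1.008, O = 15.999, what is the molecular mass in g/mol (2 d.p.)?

Molecular formula: C15H25ClO.
M = 15×12.011 + 1×35.45 + 25×1.008 + 1×15.999 = 256.81 g/mol.

256.81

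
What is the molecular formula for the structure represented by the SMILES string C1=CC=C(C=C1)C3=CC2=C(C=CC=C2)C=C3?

Heavy atoms from the SMILES: 16 C.
Implicit hydrogens by atom environment:
  12 × C (aromatic): 1 H each → 12
  4 × C (aromatic): no H
  Total hydrogens = 12.
Molecular formula: C16H12

C16H12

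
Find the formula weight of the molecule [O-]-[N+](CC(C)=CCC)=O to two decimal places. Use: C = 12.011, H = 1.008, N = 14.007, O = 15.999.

Molecular formula: C6H11NO2.
M = 6×12.011 + 11×1.008 + 1×14.007 + 2×15.999 = 129.16 g/mol.

129.16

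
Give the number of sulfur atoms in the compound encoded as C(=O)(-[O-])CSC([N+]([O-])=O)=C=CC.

1

The symbol for sulfur appears 1 time in the SMILES.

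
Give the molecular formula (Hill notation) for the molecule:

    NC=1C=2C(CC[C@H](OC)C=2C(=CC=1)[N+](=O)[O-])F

Heavy atoms from the SMILES: 11 C, 1 F, 2 N, 3 O.
Implicit hydrogens by atom environment:
  4 × C (aromatic): no H
  2 × C: 2 H each → 4
  2 × C (aromatic): 1 H each → 2
  2 × C: 1 H each → 2
  2 × O: no H
  1 × C: 3 H
  1 × F: no H
  1 × N: 2 H
  1 × N (charge +1): no H
  1 × O (charge -1): no H
  Total hydrogens = 13.
Molecular formula: C11H13FN2O3

C11H13FN2O3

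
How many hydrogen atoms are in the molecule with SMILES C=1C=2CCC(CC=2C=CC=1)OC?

Hydrogens are implicit in SMILES; fill each atom to its normal valence:
  4 × C (aromatic): 1 H each → 4
  3 × C: 2 H each → 6
  2 × C (aromatic): no H
  1 × C: 3 H
  1 × C: 1 H
  1 × O: no H
  Total hydrogens = 14.

14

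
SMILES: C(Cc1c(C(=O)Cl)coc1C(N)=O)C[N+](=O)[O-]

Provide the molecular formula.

C9H9ClN2O5

Heavy atoms from the SMILES: 9 C, 1 Cl, 2 N, 5 O.
Implicit hydrogens by atom environment:
  3 × C: 2 H each → 6
  3 × C (aromatic): no H
  3 × O: no H
  2 × C: no H
  1 × C (aromatic): 1 H
  1 × Cl: no H
  1 × N: 2 H
  1 × N (charge +1): no H
  1 × O (aromatic): no H
  1 × O (charge -1): no H
  Total hydrogens = 9.
Molecular formula: C9H9ClN2O5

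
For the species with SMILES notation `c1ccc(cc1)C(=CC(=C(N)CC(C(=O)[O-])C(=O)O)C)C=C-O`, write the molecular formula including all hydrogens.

C17H18NO5-

Heavy atoms from the SMILES: 17 C, 1 N, 5 O.
Implicit hydrogens by atom environment:
  5 × C (aromatic): 1 H each → 5
  5 × C: no H
  4 × C: 1 H each → 4
  2 × O: 1 H each → 2
  2 × O: no H
  1 × C: 3 H
  1 × C: 2 H
  1 × C (aromatic): no H
  1 × N: 2 H
  1 × O (charge -1): no H
  Total hydrogens = 18.
Net charge -1.
Molecular formula: C17H18NO5-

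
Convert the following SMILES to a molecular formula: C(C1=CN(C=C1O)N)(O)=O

Heavy atoms from the SMILES: 5 C, 2 N, 3 O.
Implicit hydrogens by atom environment:
  2 × C (aromatic): 1 H each → 2
  2 × C (aromatic): no H
  2 × O: 1 H each → 2
  1 × C: no H
  1 × N: 2 H
  1 × N (aromatic): no H
  1 × O: no H
  Total hydrogens = 6.
Molecular formula: C5H6N2O3

C5H6N2O3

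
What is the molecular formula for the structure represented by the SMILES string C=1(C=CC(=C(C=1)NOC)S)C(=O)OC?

C9H11NO3S

Heavy atoms from the SMILES: 9 C, 1 N, 3 O, 1 S.
Implicit hydrogens by atom environment:
  3 × C (aromatic): 1 H each → 3
  3 × C (aromatic): no H
  3 × O: no H
  2 × C: 3 H each → 6
  1 × C: no H
  1 × N: 1 H
  1 × S: 1 H
  Total hydrogens = 11.
Molecular formula: C9H11NO3S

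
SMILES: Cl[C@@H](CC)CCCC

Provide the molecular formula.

C7H15Cl

Heavy atoms from the SMILES: 7 C, 1 Cl.
Implicit hydrogens by atom environment:
  4 × C: 2 H each → 8
  2 × C: 3 H each → 6
  1 × C: 1 H
  1 × Cl: no H
  Total hydrogens = 15.
Molecular formula: C7H15Cl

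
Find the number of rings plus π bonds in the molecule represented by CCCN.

Molecular formula from the SMILES: C3H9N.
DoU = (2C + 2 + N − H − X)/2 = (2·3 + 2 + 1 − 9 − 0)/2 = 0/2 = 0.
(Structurally: 0 ring(s) + 0 π bond(s) = 0.)

0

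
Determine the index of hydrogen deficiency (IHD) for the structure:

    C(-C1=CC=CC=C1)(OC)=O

Molecular formula from the SMILES: C8H8O2.
DoU = (2C + 2 + N − H − X)/2 = (2·8 + 2 + 0 − 8 − 0)/2 = 10/2 = 5.
(Structurally: 1 ring(s) + 4 π bond(s) = 5.)

5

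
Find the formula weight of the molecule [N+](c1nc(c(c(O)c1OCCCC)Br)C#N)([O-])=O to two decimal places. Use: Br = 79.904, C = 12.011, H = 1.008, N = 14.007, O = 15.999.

Molecular formula: C10H10BrN3O4.
M = 1×79.904 + 10×12.011 + 10×1.008 + 3×14.007 + 4×15.999 = 316.11 g/mol.

316.11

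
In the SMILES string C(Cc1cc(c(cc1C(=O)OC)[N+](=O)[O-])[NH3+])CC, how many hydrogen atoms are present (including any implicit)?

Hydrogens are implicit in SMILES; fill each atom to its normal valence:
  4 × C (aromatic): no H
  3 × C: 2 H each → 6
  3 × O: no H
  2 × C: 3 H each → 6
  2 × C (aromatic): 1 H each → 2
  1 × C: no H
  1 × N (charge +1): 3 H
  1 × N (charge +1): no H
  1 × O (charge -1): no H
  Total hydrogens = 17.

17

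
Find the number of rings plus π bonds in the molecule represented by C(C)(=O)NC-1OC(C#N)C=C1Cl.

5

Molecular formula from the SMILES: C7H7ClN2O2.
DoU = (2C + 2 + N − H − X)/2 = (2·7 + 2 + 2 − 7 − 1)/2 = 10/2 = 5.
(Structurally: 1 ring(s) + 4 π bond(s) = 5.)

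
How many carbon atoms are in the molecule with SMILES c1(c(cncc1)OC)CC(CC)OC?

The symbol for carbon appears 11 times in the SMILES. Lowercase c denotes aromatic carbon and counts toward C.

11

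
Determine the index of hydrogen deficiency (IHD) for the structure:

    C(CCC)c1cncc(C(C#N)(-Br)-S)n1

6

Molecular formula from the SMILES: C10H12BrN3S.
DoU = (2C + 2 + N − H − X)/2 = (2·10 + 2 + 3 − 12 − 1)/2 = 12/2 = 6.
(Structurally: 1 ring(s) + 5 π bond(s) = 6.)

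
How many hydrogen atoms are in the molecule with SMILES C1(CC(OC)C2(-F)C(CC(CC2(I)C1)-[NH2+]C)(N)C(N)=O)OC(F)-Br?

Hydrogens are implicit in SMILES; fill each atom to its normal valence:
  4 × C: 2 H each → 8
  4 × C: 1 H each → 4
  4 × C: no H
  3 × O: no H
  2 × C: 3 H each → 6
  2 × F: no H
  2 × N: 2 H each → 4
  1 × Br: no H
  1 × I: no H
  1 × N (charge +1): 2 H
  Total hydrogens = 24.

24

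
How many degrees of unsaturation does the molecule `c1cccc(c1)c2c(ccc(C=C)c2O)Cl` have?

9

Molecular formula from the SMILES: C14H11ClO.
DoU = (2C + 2 + N − H − X)/2 = (2·14 + 2 + 0 − 11 − 1)/2 = 18/2 = 9.
(Structurally: 2 ring(s) + 7 π bond(s) = 9.)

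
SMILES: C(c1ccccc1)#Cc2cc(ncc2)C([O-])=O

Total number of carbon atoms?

14

The symbol for carbon appears 14 times in the SMILES. Lowercase c denotes aromatic carbon and counts toward C.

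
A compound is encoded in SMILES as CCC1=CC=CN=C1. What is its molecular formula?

C7H9N

Heavy atoms from the SMILES: 7 C, 1 N.
Implicit hydrogens by atom environment:
  4 × C (aromatic): 1 H each → 4
  1 × C: 3 H
  1 × C: 2 H
  1 × C (aromatic): no H
  1 × N (aromatic): no H
  Total hydrogens = 9.
Molecular formula: C7H9N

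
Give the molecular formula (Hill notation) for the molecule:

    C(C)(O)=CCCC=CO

Heavy atoms from the SMILES: 7 C, 2 O.
Implicit hydrogens by atom environment:
  3 × C: 1 H each → 3
  2 × C: 2 H each → 4
  2 × O: 1 H each → 2
  1 × C: 3 H
  1 × C: no H
  Total hydrogens = 12.
Molecular formula: C7H12O2

C7H12O2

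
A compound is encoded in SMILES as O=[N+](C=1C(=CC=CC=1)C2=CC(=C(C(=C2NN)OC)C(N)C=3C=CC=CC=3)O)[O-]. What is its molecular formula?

C20H20N4O4

Heavy atoms from the SMILES: 20 C, 4 N, 4 O.
Implicit hydrogens by atom environment:
  10 × C (aromatic): 1 H each → 10
  8 × C (aromatic): no H
  2 × N: 2 H each → 4
  2 × O: no H
  1 × C: 3 H
  1 × C: 1 H
  1 × N: 1 H
  1 × N (charge +1): no H
  1 × O: 1 H
  1 × O (charge -1): no H
  Total hydrogens = 20.
Molecular formula: C20H20N4O4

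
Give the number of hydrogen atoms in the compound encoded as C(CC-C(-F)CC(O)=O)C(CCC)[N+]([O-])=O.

Hydrogens are implicit in SMILES; fill each atom to its normal valence:
  6 × C: 2 H each → 12
  2 × C: 1 H each → 2
  2 × O: no H
  1 × C: 3 H
  1 × C: no H
  1 × F: no H
  1 × N (charge +1): no H
  1 × O: 1 H
  1 × O (charge -1): no H
  Total hydrogens = 18.

18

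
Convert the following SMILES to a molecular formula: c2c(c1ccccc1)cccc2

Heavy atoms from the SMILES: 12 C.
Implicit hydrogens by atom environment:
  10 × C (aromatic): 1 H each → 10
  2 × C (aromatic): no H
  Total hydrogens = 10.
Molecular formula: C12H10

C12H10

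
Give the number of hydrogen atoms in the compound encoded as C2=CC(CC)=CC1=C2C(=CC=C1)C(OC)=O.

Hydrogens are implicit in SMILES; fill each atom to its normal valence:
  6 × C (aromatic): 1 H each → 6
  4 × C (aromatic): no H
  2 × C: 3 H each → 6
  2 × O: no H
  1 × C: 2 H
  1 × C: no H
  Total hydrogens = 14.

14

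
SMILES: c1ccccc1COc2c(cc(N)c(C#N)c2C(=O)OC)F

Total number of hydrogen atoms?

Hydrogens are implicit in SMILES; fill each atom to its normal valence:
  6 × C (aromatic): 1 H each → 6
  6 × C (aromatic): no H
  3 × O: no H
  2 × C: no H
  1 × C: 3 H
  1 × C: 2 H
  1 × F: no H
  1 × N: 2 H
  1 × N: no H
  Total hydrogens = 13.

13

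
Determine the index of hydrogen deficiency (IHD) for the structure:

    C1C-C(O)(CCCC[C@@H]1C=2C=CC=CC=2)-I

5

Molecular formula from the SMILES: C14H19IO.
DoU = (2C + 2 + N − H − X)/2 = (2·14 + 2 + 0 − 19 − 1)/2 = 10/2 = 5.
(Structurally: 2 ring(s) + 3 π bond(s) = 5.)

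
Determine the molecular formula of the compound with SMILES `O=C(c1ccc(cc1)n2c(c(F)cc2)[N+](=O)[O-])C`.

C12H9FN2O3

Heavy atoms from the SMILES: 12 C, 1 F, 2 N, 3 O.
Implicit hydrogens by atom environment:
  6 × C (aromatic): 1 H each → 6
  4 × C (aromatic): no H
  2 × O: no H
  1 × C: 3 H
  1 × C: no H
  1 × F: no H
  1 × N (aromatic): no H
  1 × N (charge +1): no H
  1 × O (charge -1): no H
  Total hydrogens = 9.
Molecular formula: C12H9FN2O3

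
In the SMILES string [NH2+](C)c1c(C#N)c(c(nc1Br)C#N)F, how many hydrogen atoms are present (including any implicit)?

Hydrogens are implicit in SMILES; fill each atom to its normal valence:
  5 × C (aromatic): no H
  2 × C: no H
  2 × N: no H
  1 × Br: no H
  1 × C: 3 H
  1 × F: no H
  1 × N (charge +1): 2 H
  1 × N (aromatic): no H
  Total hydrogens = 5.

5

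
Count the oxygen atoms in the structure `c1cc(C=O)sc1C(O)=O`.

The symbol for oxygen appears 3 times in the SMILES.

3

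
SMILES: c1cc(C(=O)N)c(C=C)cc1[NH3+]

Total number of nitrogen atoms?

The symbol for nitrogen appears 2 times in the SMILES.

2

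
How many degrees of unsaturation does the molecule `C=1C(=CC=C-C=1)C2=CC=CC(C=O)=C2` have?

9

Molecular formula from the SMILES: C13H10O.
DoU = (2C + 2 + N − H − X)/2 = (2·13 + 2 + 0 − 10 − 0)/2 = 18/2 = 9.
(Structurally: 2 ring(s) + 7 π bond(s) = 9.)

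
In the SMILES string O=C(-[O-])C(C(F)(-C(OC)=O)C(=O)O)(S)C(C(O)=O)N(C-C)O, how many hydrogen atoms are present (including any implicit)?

Hydrogens are implicit in SMILES; fill each atom to its normal valence:
  6 × C: no H
  5 × O: no H
  3 × O: 1 H each → 3
  2 × C: 3 H each → 6
  1 × C: 2 H
  1 × C: 1 H
  1 × F: no H
  1 × N: no H
  1 × O (charge -1): no H
  1 × S: 1 H
  Total hydrogens = 13.

13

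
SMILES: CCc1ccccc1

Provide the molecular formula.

Heavy atoms from the SMILES: 8 C.
Implicit hydrogens by atom environment:
  5 × C (aromatic): 1 H each → 5
  1 × C: 3 H
  1 × C: 2 H
  1 × C (aromatic): no H
  Total hydrogens = 10.
Molecular formula: C8H10

C8H10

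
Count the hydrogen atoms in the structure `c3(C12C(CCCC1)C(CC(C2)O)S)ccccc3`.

Hydrogens are implicit in SMILES; fill each atom to its normal valence:
  6 × C: 2 H each → 12
  5 × C (aromatic): 1 H each → 5
  3 × C: 1 H each → 3
  1 × C: no H
  1 × C (aromatic): no H
  1 × O: 1 H
  1 × S: 1 H
  Total hydrogens = 22.

22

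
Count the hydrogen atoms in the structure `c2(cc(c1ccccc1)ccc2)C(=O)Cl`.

9

Hydrogens are implicit in SMILES; fill each atom to its normal valence:
  9 × C (aromatic): 1 H each → 9
  3 × C (aromatic): no H
  1 × C: no H
  1 × Cl: no H
  1 × O: no H
  Total hydrogens = 9.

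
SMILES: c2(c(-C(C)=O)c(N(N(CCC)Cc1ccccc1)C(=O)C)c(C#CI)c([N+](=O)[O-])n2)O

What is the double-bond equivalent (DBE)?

13

Molecular formula from the SMILES: C21H21IN4O5.
DoU = (2C + 2 + N − H − X)/2 = (2·21 + 2 + 4 − 21 − 1)/2 = 26/2 = 13.
(Structurally: 2 ring(s) + 11 π bond(s) = 13.)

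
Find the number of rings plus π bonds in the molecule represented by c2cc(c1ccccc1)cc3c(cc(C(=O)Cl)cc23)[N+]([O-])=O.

Molecular formula from the SMILES: C17H10ClNO3.
DoU = (2C + 2 + N − H − X)/2 = (2·17 + 2 + 1 − 10 − 1)/2 = 26/2 = 13.
(Structurally: 3 ring(s) + 10 π bond(s) = 13.)

13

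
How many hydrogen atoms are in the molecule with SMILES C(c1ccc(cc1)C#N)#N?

4

Hydrogens are implicit in SMILES; fill each atom to its normal valence:
  4 × C (aromatic): 1 H each → 4
  2 × C (aromatic): no H
  2 × C: no H
  2 × N: no H
  Total hydrogens = 4.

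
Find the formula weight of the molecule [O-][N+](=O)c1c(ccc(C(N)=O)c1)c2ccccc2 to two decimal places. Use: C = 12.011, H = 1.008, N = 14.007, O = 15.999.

242.23

Molecular formula: C13H10N2O3.
M = 13×12.011 + 10×1.008 + 2×14.007 + 3×15.999 = 242.23 g/mol.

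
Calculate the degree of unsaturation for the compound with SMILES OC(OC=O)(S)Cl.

Molecular formula from the SMILES: C2H3ClO3S.
DoU = (2C + 2 + N − H − X)/2 = (2·2 + 2 + 0 − 3 − 1)/2 = 2/2 = 1.
(Structurally: 0 ring(s) + 1 π bond(s) = 1.)

1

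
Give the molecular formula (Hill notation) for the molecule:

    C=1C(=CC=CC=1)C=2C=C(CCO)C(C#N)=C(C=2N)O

C15H14N2O2

Heavy atoms from the SMILES: 15 C, 2 N, 2 O.
Implicit hydrogens by atom environment:
  6 × C (aromatic): 1 H each → 6
  6 × C (aromatic): no H
  2 × C: 2 H each → 4
  2 × O: 1 H each → 2
  1 × C: no H
  1 × N: 2 H
  1 × N: no H
  Total hydrogens = 14.
Molecular formula: C15H14N2O2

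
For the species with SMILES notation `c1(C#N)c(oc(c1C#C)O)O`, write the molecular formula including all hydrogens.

C7H3NO3

Heavy atoms from the SMILES: 7 C, 1 N, 3 O.
Implicit hydrogens by atom environment:
  4 × C (aromatic): no H
  2 × C: no H
  2 × O: 1 H each → 2
  1 × C: 1 H
  1 × N: no H
  1 × O (aromatic): no H
  Total hydrogens = 3.
Molecular formula: C7H3NO3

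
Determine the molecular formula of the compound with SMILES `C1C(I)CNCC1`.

C5H10IN

Heavy atoms from the SMILES: 5 C, 1 I, 1 N.
Implicit hydrogens by atom environment:
  4 × C: 2 H each → 8
  1 × C: 1 H
  1 × I: no H
  1 × N: 1 H
  Total hydrogens = 10.
Molecular formula: C5H10IN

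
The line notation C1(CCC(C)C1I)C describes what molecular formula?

C7H13I

Heavy atoms from the SMILES: 7 C, 1 I.
Implicit hydrogens by atom environment:
  3 × C: 1 H each → 3
  2 × C: 3 H each → 6
  2 × C: 2 H each → 4
  1 × I: no H
  Total hydrogens = 13.
Molecular formula: C7H13I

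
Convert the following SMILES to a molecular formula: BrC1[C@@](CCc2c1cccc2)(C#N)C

C12H12BrN

Heavy atoms from the SMILES: 1 Br, 12 C, 1 N.
Implicit hydrogens by atom environment:
  4 × C (aromatic): 1 H each → 4
  2 × C: 2 H each → 4
  2 × C (aromatic): no H
  2 × C: no H
  1 × Br: no H
  1 × C: 3 H
  1 × C: 1 H
  1 × N: no H
  Total hydrogens = 12.
Molecular formula: C12H12BrN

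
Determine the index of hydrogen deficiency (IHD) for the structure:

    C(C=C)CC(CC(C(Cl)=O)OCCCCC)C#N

4

Molecular formula from the SMILES: C14H22ClNO2.
DoU = (2C + 2 + N − H − X)/2 = (2·14 + 2 + 1 − 22 − 1)/2 = 8/2 = 4.
(Structurally: 0 ring(s) + 4 π bond(s) = 4.)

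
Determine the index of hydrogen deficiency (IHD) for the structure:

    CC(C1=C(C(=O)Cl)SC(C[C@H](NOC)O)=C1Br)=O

5

Molecular formula from the SMILES: C10H11BrClNO4S.
DoU = (2C + 2 + N − H − X)/2 = (2·10 + 2 + 1 − 11 − 2)/2 = 10/2 = 5.
(Structurally: 1 ring(s) + 4 π bond(s) = 5.)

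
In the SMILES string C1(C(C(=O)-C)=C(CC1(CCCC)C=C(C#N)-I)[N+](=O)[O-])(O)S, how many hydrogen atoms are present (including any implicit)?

17

Hydrogens are implicit in SMILES; fill each atom to its normal valence:
  7 × C: no H
  4 × C: 2 H each → 8
  2 × C: 3 H each → 6
  2 × O: no H
  1 × C: 1 H
  1 × I: no H
  1 × N (charge +1): no H
  1 × N: no H
  1 × O: 1 H
  1 × O (charge -1): no H
  1 × S: 1 H
  Total hydrogens = 17.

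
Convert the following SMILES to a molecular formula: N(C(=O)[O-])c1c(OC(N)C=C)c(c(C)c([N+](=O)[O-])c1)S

C11H12N3O5S-

Heavy atoms from the SMILES: 11 C, 3 N, 5 O, 1 S.
Implicit hydrogens by atom environment:
  5 × C (aromatic): no H
  3 × O: no H
  2 × C: 1 H each → 2
  2 × O (charge -1): no H
  1 × C: 3 H
  1 × C: 2 H
  1 × C (aromatic): 1 H
  1 × C: no H
  1 × N: 2 H
  1 × N: 1 H
  1 × N (charge +1): no H
  1 × S: 1 H
  Total hydrogens = 12.
Net charge -1.
Molecular formula: C11H12N3O5S-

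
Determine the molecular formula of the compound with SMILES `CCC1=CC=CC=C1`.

Heavy atoms from the SMILES: 8 C.
Implicit hydrogens by atom environment:
  5 × C (aromatic): 1 H each → 5
  1 × C: 3 H
  1 × C: 2 H
  1 × C (aromatic): no H
  Total hydrogens = 10.
Molecular formula: C8H10

C8H10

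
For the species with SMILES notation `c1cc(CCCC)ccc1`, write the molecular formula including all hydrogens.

Heavy atoms from the SMILES: 10 C.
Implicit hydrogens by atom environment:
  5 × C (aromatic): 1 H each → 5
  3 × C: 2 H each → 6
  1 × C: 3 H
  1 × C (aromatic): no H
  Total hydrogens = 14.
Molecular formula: C10H14

C10H14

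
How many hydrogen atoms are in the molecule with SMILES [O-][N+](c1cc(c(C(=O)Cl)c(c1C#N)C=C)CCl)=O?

6

Hydrogens are implicit in SMILES; fill each atom to its normal valence:
  5 × C (aromatic): no H
  2 × C: 2 H each → 4
  2 × C: no H
  2 × Cl: no H
  2 × O: no H
  1 × C (aromatic): 1 H
  1 × C: 1 H
  1 × N (charge +1): no H
  1 × N: no H
  1 × O (charge -1): no H
  Total hydrogens = 6.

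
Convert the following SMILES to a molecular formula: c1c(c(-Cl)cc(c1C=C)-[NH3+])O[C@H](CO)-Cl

C10H12Cl2NO2+

Heavy atoms from the SMILES: 10 C, 2 Cl, 1 N, 2 O.
Implicit hydrogens by atom environment:
  4 × C (aromatic): no H
  2 × C: 2 H each → 4
  2 × C (aromatic): 1 H each → 2
  2 × C: 1 H each → 2
  2 × Cl: no H
  1 × N (charge +1): 3 H
  1 × O: 1 H
  1 × O: no H
  Total hydrogens = 12.
Net charge +1.
Molecular formula: C10H12Cl2NO2+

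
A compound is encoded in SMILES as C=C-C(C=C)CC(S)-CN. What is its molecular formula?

C8H15NS

Heavy atoms from the SMILES: 8 C, 1 N, 1 S.
Implicit hydrogens by atom environment:
  4 × C: 2 H each → 8
  4 × C: 1 H each → 4
  1 × N: 2 H
  1 × S: 1 H
  Total hydrogens = 15.
Molecular formula: C8H15NS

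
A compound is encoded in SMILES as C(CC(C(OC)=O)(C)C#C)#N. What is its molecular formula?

Heavy atoms from the SMILES: 8 C, 1 N, 2 O.
Implicit hydrogens by atom environment:
  4 × C: no H
  2 × C: 3 H each → 6
  2 × O: no H
  1 × C: 2 H
  1 × C: 1 H
  1 × N: no H
  Total hydrogens = 9.
Molecular formula: C8H9NO2

C8H9NO2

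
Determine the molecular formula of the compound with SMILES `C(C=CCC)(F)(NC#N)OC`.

Heavy atoms from the SMILES: 7 C, 1 F, 2 N, 1 O.
Implicit hydrogens by atom environment:
  2 × C: 3 H each → 6
  2 × C: 1 H each → 2
  2 × C: no H
  1 × C: 2 H
  1 × F: no H
  1 × N: 1 H
  1 × N: no H
  1 × O: no H
  Total hydrogens = 11.
Molecular formula: C7H11FN2O

C7H11FN2O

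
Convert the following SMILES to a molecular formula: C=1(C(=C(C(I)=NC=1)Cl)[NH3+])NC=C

Heavy atoms from the SMILES: 7 C, 1 Cl, 1 I, 3 N.
Implicit hydrogens by atom environment:
  4 × C (aromatic): no H
  1 × C: 2 H
  1 × C (aromatic): 1 H
  1 × C: 1 H
  1 × Cl: no H
  1 × I: no H
  1 × N (charge +1): 3 H
  1 × N: 1 H
  1 × N (aromatic): no H
  Total hydrogens = 8.
Net charge +1.
Molecular formula: C7H8ClIN3+

C7H8ClIN3+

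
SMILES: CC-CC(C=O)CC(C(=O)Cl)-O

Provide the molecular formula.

C8H13ClO3

Heavy atoms from the SMILES: 8 C, 1 Cl, 3 O.
Implicit hydrogens by atom environment:
  3 × C: 2 H each → 6
  3 × C: 1 H each → 3
  2 × O: no H
  1 × C: 3 H
  1 × C: no H
  1 × Cl: no H
  1 × O: 1 H
  Total hydrogens = 13.
Molecular formula: C8H13ClO3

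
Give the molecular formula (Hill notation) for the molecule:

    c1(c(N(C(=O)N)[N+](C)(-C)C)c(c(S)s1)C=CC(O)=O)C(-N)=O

Heavy atoms from the SMILES: 12 C, 4 N, 4 O, 2 S.
Implicit hydrogens by atom environment:
  4 × C (aromatic): no H
  3 × C: 3 H each → 9
  3 × C: no H
  3 × O: no H
  2 × C: 1 H each → 2
  2 × N: 2 H each → 4
  1 × N: no H
  1 × N (charge +1): no H
  1 × O: 1 H
  1 × S: 1 H
  1 × S (aromatic): no H
  Total hydrogens = 17.
Net charge +1.
Molecular formula: C12H17N4O4S2+

C12H17N4O4S2+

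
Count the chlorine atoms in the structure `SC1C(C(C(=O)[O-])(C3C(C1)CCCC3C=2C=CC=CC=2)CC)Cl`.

1

The symbol for chlorine appears 1 time in the SMILES.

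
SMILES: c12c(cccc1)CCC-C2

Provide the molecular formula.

C10H12

Heavy atoms from the SMILES: 10 C.
Implicit hydrogens by atom environment:
  4 × C: 2 H each → 8
  4 × C (aromatic): 1 H each → 4
  2 × C (aromatic): no H
  Total hydrogens = 12.
Molecular formula: C10H12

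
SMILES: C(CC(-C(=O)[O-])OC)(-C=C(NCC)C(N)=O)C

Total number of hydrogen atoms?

19

Hydrogens are implicit in SMILES; fill each atom to its normal valence:
  3 × C: 3 H each → 9
  3 × C: 1 H each → 3
  3 × C: no H
  3 × O: no H
  2 × C: 2 H each → 4
  1 × N: 2 H
  1 × N: 1 H
  1 × O (charge -1): no H
  Total hydrogens = 19.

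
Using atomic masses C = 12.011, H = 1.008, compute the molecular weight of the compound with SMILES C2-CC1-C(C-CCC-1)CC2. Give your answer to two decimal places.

138.25

Molecular formula: C10H18.
M = 10×12.011 + 18×1.008 = 138.25 g/mol.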